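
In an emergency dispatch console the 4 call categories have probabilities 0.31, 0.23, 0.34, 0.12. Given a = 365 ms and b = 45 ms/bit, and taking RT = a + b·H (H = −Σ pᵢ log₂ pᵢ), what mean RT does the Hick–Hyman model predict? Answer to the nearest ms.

451 ms

H = 0.31·log₂(1/0.31) + 0.23·log₂(1/0.23) + 0.34·log₂(1/0.34) + 0.12·log₂(1/0.12) = 1.9077 bits.
RT = 365 + 45 × 1.9077 = 450.85 ms.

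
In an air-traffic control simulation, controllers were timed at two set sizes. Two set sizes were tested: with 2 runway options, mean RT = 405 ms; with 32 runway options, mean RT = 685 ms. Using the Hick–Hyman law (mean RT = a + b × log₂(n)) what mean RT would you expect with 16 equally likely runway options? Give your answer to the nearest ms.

Fit slope and intercept:
  b = (685 − 405) / (log₂ 32 − log₂ 2) = 280 / (5 − 1) = 70 ms/bit
  a = 405 − 70 × 1 = 335 ms
Then RT(16) = 335 + 70 × log₂ 16 = 335 + 70 × 4 ≈ 615.000 ms.

615 ms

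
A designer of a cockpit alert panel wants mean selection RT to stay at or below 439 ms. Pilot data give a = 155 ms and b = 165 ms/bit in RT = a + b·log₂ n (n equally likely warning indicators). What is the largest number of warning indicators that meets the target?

3

165·log₂ n ≤ 439 − 155 = 284, giving log₂ n ≤ 1.7212 and n ≤ 3.297. The largest whole number is 3.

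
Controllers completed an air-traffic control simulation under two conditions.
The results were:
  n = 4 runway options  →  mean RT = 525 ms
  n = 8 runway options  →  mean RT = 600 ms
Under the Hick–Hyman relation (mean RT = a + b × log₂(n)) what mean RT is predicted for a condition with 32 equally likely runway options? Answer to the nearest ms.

750 ms

RT is linear in log₂ n, so two points fix the line:
  b = (600 − 525) / (log₂ 8 − log₂ 4) = 75 / (3 − 2) = 75 ms/bit
  a = 525 − 75 × 2 = 375 ms
Then RT(32) = 375 + 75 × log₂ 32 = 375 + 75 × 5 ≈ 750.000 ms.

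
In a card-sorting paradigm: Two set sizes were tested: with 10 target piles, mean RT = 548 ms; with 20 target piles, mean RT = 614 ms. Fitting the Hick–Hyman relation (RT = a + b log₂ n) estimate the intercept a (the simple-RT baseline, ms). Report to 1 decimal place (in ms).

b = (RT₂ − RT₁)/(log₂ n₂ − log₂ n₁) = (614 − 548)/(4.3219 − 3.3219) = 66.000 ms/bit.
a = RT₁ − b·log₂ n₁ = 548 − 66.000 × 3.3219 = 328.753 ms.

328.8 ms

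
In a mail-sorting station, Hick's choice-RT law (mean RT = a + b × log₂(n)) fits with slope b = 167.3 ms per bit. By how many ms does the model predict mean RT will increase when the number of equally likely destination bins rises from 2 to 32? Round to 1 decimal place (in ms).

669.2 ms

The intercept a cancels: ΔRT = b·(log₂ n₂ − log₂ n₁) = b·log₂(n₂/n₁).
log₂(32) − log₂(2) = log₂(32/2) = log₂(16) = 4.
ΔRT = 167.3 × 4.0000 = 669.200 ms.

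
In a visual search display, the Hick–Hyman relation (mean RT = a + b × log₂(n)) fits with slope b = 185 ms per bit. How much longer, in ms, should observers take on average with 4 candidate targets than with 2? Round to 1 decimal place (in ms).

The intercept a cancels: ΔRT = b·(log₂ n₂ − log₂ n₁) = b·log₂(n₂/n₁).
log₂(4) − log₂(2) = log₂(4/2) = log₂(2) = 1.
ΔRT = 185 × 1.0000 = 185.000 ms.

185.0 ms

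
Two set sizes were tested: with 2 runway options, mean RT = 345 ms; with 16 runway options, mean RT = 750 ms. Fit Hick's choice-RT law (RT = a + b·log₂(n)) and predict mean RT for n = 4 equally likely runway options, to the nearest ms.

Fit slope and intercept:
  b = (750 − 345) / (log₂ 16 − log₂ 2) = 405 / (4 − 1) = 135 ms/bit
  a = 345 − 135 × 1 = 210 ms
Then RT(4) = 210 + 135 × log₂ 4 = 210 + 135 × 2 ≈ 480.000 ms.

480 ms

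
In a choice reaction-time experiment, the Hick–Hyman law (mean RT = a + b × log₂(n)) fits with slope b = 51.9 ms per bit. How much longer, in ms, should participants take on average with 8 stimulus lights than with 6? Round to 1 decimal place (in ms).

Only the slope matters, since a is common to both: ΔRT = b·log₂(n₂/n₁).
log₂(8) − log₂(6) = 3 − 2.5850 = 0.4150.
ΔRT = 51.9 × 0.4150 = 21.540 ms.

21.5 ms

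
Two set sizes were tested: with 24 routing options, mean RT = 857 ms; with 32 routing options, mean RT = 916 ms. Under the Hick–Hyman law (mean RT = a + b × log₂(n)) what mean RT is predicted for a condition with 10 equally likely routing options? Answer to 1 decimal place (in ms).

677.5 ms

Solve the two-equation system in a and b:
  b = (916 − 857) / (log₂ 32 − log₂ 24) = 59 / (5 − 4.5850) = 142.156 ms/bit
  a = 857 − 142.156 × 4.5850 = 205.221 ms
Then RT(10) = 205.221 + 142.156 × log₂ 10 = 205.221 + 142.156 × 3.3219 ≈ 677.452 ms.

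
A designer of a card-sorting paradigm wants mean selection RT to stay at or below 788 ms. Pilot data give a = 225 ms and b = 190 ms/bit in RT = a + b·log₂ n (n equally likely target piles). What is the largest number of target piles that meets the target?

190·log₂ n ≤ 788 − 225 = 563, giving log₂ n ≤ 2.9632 and n ≤ 7.798. The largest whole number is 7.

7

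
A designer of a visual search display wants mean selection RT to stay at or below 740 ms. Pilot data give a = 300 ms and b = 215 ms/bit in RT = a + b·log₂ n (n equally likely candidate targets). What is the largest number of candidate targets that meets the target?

Information budget: (740 − 300)/215 = 2.0465 bits, so n ≤ 2^2.0465 = 4.131 → at most 4.

4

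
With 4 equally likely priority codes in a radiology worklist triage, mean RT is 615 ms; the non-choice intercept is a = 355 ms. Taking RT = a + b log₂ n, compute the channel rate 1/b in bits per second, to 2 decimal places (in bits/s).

Choice component = 615 − 355 = 260 ms over log₂(4) = 2 bits.
b = 260 / 2 = 130.000 ms/bit, so 1/b = 7.692 bits/s.

7.69 bits/s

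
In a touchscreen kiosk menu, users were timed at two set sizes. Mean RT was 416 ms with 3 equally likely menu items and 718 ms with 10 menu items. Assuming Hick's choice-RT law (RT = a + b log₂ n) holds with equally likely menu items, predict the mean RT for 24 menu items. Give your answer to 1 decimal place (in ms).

937.6 ms

Fit slope and intercept:
  b = (718 − 416) / (log₂ 10 − log₂ 3) = 302 / (3.3219 − 1.5850) = 173.866 ms/bit
  a = 416 − 173.866 × 1.5850 = 140.428 ms
Then RT(24) = 140.428 + 173.866 × log₂ 24 = 140.428 + 173.866 × 4.5850 ≈ 937.599 ms.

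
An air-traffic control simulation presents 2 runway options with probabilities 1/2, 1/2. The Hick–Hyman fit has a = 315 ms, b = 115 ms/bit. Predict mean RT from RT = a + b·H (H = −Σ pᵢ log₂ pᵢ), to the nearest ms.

430 ms

Each term −pᵢ log₂ pᵢ: 0.5·1 + 0.5·1; summed, H = 1.000 bits.
Mean RT = a + bH = 315 + 115·1.000 = 430.00 ms.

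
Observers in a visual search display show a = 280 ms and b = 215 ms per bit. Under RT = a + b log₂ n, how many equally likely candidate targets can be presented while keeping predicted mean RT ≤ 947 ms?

8

Information budget: (947 − 280)/215 = 3.1023 bits, so n ≤ 2^3.1023 = 8.588 → at most 8.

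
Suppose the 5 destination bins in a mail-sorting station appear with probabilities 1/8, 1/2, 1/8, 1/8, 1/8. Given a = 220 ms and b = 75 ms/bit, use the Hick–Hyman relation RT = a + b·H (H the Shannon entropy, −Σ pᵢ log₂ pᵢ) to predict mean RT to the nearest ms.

Each term −pᵢ log₂ pᵢ: 0.125·3 + 0.5·1 + 0.125·3 + 0.125·3 + 0.125·3; summed, H = 2.000 bits.
Mean RT = a + bH = 220 + 75·2.000 = 370.00 ms.

370 ms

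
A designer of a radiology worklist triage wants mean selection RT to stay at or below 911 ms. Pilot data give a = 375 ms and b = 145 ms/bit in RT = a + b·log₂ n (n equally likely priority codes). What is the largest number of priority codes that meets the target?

12

Information budget: (911 − 375)/145 = 3.6966 bits, so n ≤ 2^3.6966 = 12.965 → at most 12.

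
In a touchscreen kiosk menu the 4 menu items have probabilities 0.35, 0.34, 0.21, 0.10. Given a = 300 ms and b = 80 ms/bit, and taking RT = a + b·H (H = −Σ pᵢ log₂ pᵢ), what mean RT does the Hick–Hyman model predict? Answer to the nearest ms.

Entropy contributions −pᵢ log₂ pᵢ: 0.5301, 0.5292, 0.4728, 0.3322; sum H = 1.8643 bits.
RT = a + bH = 300 + 80·1.8643 = 449.14 ms.

449 ms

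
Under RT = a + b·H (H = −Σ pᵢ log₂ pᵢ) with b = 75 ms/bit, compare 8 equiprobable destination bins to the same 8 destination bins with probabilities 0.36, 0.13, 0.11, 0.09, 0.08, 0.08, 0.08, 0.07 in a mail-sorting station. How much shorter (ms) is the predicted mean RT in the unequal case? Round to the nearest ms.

21 ms

Equiprobable entropy H₀ = log₂ 8 = 3.0000 bits.
Skewed entropy H = −Σ pᵢ log₂ pᵢ = 2.7193 bits.
ΔRT = b·(H₀ − H) = 75 × 0.2807 = 21.05 ms.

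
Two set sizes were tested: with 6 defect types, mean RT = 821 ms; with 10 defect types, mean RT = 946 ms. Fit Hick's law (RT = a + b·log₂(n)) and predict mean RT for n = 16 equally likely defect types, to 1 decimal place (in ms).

1061.0 ms

With log₂ n on the abscissa the relation is linear; from the two conditions:
  b = (946 − 821) / (log₂ 10 − log₂ 6) = 125 / (3.3219 − 2.5850) = 169.614 ms/bit
  a = 821 − 169.614 × 2.5850 = 382.553 ms
Then RT(16) = 382.553 + 169.614 × log₂ 16 = 382.553 + 169.614 × 4 ≈ 1061.011 ms.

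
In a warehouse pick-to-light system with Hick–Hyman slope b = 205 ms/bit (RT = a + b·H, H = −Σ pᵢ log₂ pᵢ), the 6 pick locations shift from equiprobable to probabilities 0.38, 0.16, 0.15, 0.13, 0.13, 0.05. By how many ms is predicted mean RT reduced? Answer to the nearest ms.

The RT saving is b·ΔH. Equiprobable H₀ = log₂(6) = 2.5850 bits; with the given probabilities H = 2.3454 bits.
b·(H₀ − H) = 205 × (2.5850 − 2.3454) = 49.11 ms.

49 ms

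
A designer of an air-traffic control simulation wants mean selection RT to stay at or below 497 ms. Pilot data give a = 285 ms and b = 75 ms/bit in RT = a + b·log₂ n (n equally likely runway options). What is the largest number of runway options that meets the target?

Set 285 + 75·log₂ n ≤ 497 → log₂ n ≤ (497 − 285)/75 = 2.8267.
So n ≤ 2^2.8267 = 7.094; the largest integer n is 7.

7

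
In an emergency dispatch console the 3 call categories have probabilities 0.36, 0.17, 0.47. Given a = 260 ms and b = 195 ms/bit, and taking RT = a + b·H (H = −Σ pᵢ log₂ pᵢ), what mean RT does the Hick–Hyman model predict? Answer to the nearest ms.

548 ms

Entropy contributions −pᵢ log₂ pᵢ: 0.5306, 0.4346, 0.5120; sum H = 1.4772 bits.
RT = a + bH = 260 + 195·1.4772 = 548.05 ms.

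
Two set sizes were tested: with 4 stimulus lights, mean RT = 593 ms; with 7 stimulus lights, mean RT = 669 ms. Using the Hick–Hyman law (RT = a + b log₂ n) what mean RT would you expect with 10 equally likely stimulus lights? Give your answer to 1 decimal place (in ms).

Fit slope and intercept:
  b = (669 − 593) / (log₂ 7 − log₂ 4) = 76 / (2.8074 − 2) = 94.135 ms/bit
  a = 593 − 94.135 × 2 = 404.731 ms
Then RT(10) = 404.731 + 94.135 × log₂ 10 = 404.731 + 94.135 × 3.3219 ≈ 717.439 ms.

717.4 ms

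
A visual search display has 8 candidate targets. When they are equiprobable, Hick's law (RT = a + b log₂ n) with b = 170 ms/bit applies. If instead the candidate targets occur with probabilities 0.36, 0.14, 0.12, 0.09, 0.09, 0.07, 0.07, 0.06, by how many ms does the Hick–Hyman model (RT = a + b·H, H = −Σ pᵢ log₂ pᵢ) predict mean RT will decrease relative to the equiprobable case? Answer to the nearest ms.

51 ms

The RT saving is b·ΔH. Equiprobable H₀ = log₂(8) = 3.0000 bits; with the given probabilities H = 2.7007 bits.
b·(H₀ − H) = 170 × (3.0000 − 2.7007) = 50.87 ms.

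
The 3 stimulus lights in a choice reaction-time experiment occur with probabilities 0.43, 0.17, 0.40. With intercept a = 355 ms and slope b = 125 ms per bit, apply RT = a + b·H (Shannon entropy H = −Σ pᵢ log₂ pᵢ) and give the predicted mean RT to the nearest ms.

H = 0.43·log₂(1/0.43) + 0.17·log₂(1/0.17) + 0.40·log₂(1/0.40) = 1.4869 bits.
RT = 355 + 125 × 1.4869 = 540.87 ms.

541 ms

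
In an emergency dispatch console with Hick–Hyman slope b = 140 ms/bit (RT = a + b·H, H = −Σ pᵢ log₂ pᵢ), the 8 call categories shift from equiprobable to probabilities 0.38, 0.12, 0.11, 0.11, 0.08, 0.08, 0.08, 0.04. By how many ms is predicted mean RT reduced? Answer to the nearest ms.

Equiprobable entropy H₀ = log₂ 8 = 3.0000 bits.
Skewed entropy H = −Σ pᵢ log₂ pᵢ = 2.6584 bits.
ΔRT = b·(H₀ − H) = 140 × 0.3416 = 47.83 ms.

48 ms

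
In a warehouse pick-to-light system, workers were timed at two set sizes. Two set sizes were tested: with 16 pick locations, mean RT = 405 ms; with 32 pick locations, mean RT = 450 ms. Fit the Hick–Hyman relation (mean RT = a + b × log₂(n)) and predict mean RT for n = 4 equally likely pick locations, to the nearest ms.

315 ms

RT is linear in log₂ n, so two points fix the line:
  b = (450 − 405) / (log₂ 32 − log₂ 16) = 45 / (5 − 4) = 45 ms/bit
  a = 405 − 45 × 4 = 225 ms
Then RT(4) = 225 + 45 × log₂ 4 = 225 + 45 × 2 ≈ 315.000 ms.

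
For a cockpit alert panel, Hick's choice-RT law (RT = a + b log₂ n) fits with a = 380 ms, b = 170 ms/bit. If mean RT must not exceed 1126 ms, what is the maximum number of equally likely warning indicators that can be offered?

20

Information budget: (1126 − 380)/170 = 4.3882 bits, so n ≤ 2^4.3882 = 20.941 → at most 20.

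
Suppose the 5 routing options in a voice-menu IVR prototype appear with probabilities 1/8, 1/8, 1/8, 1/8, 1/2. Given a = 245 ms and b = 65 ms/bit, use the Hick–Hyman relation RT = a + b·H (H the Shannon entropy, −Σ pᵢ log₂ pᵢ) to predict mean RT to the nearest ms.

H = −Σ pᵢ log₂ pᵢ = 0.125·3 + 0.125·3 + 0.125·3 + 0.125·3 + 0.5·1 = 2.000 bits.
RT = 245 + 65 × 2.000 = 375.00 ms.

375 ms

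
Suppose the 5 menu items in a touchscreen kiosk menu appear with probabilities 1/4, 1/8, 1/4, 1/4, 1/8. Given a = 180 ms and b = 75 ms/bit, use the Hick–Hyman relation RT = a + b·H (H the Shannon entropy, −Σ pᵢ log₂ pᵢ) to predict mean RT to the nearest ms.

349 ms

Each term −pᵢ log₂ pᵢ: 0.25·2 + 0.125·3 + 0.25·2 + 0.25·2 + 0.125·3; summed, H = 2.250 bits.
Mean RT = a + bH = 180 + 75·2.250 = 348.75 ms.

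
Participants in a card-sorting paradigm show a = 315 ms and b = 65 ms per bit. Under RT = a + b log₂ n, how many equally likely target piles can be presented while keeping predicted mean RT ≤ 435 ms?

3

65·log₂ n ≤ 435 − 315 = 120, giving log₂ n ≤ 1.8462 and n ≤ 3.595. The largest whole number is 3.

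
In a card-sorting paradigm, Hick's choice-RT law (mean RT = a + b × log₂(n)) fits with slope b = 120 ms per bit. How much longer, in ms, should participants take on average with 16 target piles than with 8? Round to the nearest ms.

120 ms

Only the slope matters, since a is common to both: ΔRT = b·log₂(n₂/n₁).
log₂(16) − log₂(8) = log₂(16/8) = log₂(2) = 1.
ΔRT = 120 × 1.0000 = 120.000 ms.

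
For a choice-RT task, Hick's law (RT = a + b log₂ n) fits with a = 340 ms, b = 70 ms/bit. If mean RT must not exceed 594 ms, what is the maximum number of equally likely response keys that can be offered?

12

70·log₂ n ≤ 594 − 340 = 254, giving log₂ n ≤ 3.6286 and n ≤ 12.368. The largest whole number is 12.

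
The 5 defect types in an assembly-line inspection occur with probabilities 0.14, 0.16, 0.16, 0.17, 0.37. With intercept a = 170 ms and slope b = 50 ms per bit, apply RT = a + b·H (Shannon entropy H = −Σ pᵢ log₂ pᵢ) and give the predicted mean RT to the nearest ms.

280 ms

H = 0.14·log₂(1/0.14) + 0.16·log₂(1/0.16) + 0.16·log₂(1/0.16) + 0.17·log₂(1/0.17) + 0.37·log₂(1/0.37) = 2.2085 bits.
RT = 170 + 50 × 2.2085 = 280.42 ms.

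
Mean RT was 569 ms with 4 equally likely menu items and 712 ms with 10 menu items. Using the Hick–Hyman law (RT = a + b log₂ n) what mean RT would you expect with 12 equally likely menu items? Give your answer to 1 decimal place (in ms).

740.5 ms

Solve the two-equation system in a and b:
  b = (712 − 569) / (log₂ 10 − log₂ 4) = 143 / (3.3219 − 2) = 108.175 ms/bit
  a = 569 − 108.175 × 2 = 352.649 ms
Then RT(12) = 352.649 + 108.175 × log₂ 12 = 352.649 + 108.175 × 3.5850 ≈ 740.454 ms.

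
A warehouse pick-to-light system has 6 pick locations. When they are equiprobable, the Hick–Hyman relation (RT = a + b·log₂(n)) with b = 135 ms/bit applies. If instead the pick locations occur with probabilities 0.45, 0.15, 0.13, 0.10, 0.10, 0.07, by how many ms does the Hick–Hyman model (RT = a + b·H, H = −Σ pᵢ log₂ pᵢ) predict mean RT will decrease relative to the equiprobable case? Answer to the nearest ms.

The RT saving is b·ΔH. Equiprobable H₀ = log₂(6) = 2.5850 bits; with the given probabilities H = 2.2445 bits.
b·(H₀ − H) = 135 × (2.5850 − 2.2445) = 45.96 ms.

46 ms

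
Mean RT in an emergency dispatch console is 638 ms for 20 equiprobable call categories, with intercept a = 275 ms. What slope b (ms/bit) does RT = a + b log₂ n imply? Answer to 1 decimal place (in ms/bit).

84.0 ms/bit

b = (638 − 275) / log₂(20) = 363 / 4.3219 = 83.990 ms/bit.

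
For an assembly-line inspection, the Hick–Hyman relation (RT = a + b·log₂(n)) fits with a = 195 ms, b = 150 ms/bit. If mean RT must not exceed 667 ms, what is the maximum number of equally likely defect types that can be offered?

150·log₂ n ≤ 667 − 195 = 472, giving log₂ n ≤ 3.1467 and n ≤ 8.856. The largest whole number is 8.

8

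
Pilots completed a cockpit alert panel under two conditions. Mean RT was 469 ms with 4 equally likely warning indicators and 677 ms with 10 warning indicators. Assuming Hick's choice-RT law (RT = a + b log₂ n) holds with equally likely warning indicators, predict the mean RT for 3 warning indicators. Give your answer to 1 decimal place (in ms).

Solve the two-equation system in a and b:
  b = (677 − 469) / (log₂ 10 − log₂ 4) = 208 / (3.3219 − 2) = 157.346 ms/bit
  a = 469 − 157.346 × 2 = 154.308 ms
Then RT(3) = 154.308 + 157.346 × log₂ 3 = 154.308 + 157.346 × 1.5850 ≈ 403.696 ms.

403.7 ms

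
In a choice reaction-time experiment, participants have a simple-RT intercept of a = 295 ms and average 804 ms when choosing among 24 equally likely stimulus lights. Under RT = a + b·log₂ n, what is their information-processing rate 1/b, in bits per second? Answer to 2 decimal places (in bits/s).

Choice component = 804 − 295 = 509 ms over log₂(24) = 4.5850 bits.
b = 509 / 4.5850 = 111.015 ms/bit, so 1/b = 9.008 bits/s.

9.01 bits/s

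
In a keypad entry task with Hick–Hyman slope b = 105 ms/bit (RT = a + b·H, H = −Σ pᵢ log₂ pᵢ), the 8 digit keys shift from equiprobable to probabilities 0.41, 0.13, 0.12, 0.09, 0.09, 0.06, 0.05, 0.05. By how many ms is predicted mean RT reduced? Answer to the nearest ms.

44 ms

The RT saving is b·ΔH. Equiprobable H₀ = log₂(8) = 3.0000 bits; with the given probabilities H = 2.5781 bits.
b·(H₀ − H) = 105 × (3.0000 − 2.5781) = 44.30 ms.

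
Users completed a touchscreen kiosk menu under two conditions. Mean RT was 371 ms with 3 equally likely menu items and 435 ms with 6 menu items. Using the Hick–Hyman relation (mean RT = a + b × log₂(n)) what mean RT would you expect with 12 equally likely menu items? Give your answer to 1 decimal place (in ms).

With log₂ n on the abscissa the relation is linear; from the two conditions:
  b = (435 − 371) / (log₂ 6 − log₂ 3) = 64 / (2.5850 − 1.5850) = 64.000 ms/bit
  a = 371 − 64.000 × 1.5850 = 269.562 ms
Then RT(12) = 269.562 + 64.000 × log₂ 12 = 269.562 + 64.000 × 3.5850 ≈ 499.000 ms.

499.0 ms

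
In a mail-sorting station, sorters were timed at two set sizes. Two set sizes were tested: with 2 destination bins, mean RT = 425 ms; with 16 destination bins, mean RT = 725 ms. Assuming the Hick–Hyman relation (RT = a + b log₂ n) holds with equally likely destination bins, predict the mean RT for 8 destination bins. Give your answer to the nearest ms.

With log₂ n on the abscissa the relation is linear; from the two conditions:
  b = (725 − 425) / (log₂ 16 − log₂ 2) = 300 / (4 − 1) = 100 ms/bit
  a = 425 − 100 × 1 = 325 ms
Then RT(8) = 325 + 100 × log₂ 8 = 325 + 100 × 3 ≈ 625.000 ms.

625 ms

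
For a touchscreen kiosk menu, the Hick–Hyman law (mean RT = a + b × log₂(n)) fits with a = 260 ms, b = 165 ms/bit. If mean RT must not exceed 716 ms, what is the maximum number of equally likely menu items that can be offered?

6

165·log₂ n ≤ 716 − 260 = 456, giving log₂ n ≤ 2.7636 and n ≤ 6.791. The largest whole number is 6.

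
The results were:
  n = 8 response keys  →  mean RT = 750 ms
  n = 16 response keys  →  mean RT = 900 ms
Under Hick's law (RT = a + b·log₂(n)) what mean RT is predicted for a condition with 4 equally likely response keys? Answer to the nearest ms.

Fit slope and intercept:
  b = (900 − 750) / (log₂ 16 − log₂ 8) = 150 / (4 − 3) = 150 ms/bit
  a = 750 − 150 × 3 = 300 ms
Then RT(4) = 300 + 150 × log₂ 4 = 300 + 150 × 2 ≈ 600.000 ms.

600 ms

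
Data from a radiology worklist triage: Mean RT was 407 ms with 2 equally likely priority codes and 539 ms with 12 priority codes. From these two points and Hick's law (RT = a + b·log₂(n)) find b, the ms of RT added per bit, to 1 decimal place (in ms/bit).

b = (RT₂ − RT₁)/(log₂ n₂ − log₂ n₁) = (539 − 407)/(3.5850 − 1) = 51.065 ms/bit.

51.1 ms/bit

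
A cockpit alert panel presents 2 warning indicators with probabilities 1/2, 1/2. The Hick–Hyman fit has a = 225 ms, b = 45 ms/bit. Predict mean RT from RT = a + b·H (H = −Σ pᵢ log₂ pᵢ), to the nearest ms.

H = −Σ pᵢ log₂ pᵢ = 0.5·1 + 0.5·1 = 1.000 bits.
RT = 225 + 45 × 1.000 = 270.00 ms.

270 ms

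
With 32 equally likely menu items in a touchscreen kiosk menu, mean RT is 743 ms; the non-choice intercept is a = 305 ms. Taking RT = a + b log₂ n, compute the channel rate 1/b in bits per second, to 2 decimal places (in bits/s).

11.42 bits/s

Choice component = 743 − 305 = 438 ms over log₂(32) = 5 bits.
b = 438 / 5 = 87.600 ms/bit, so 1/b = 11.416 bits/s.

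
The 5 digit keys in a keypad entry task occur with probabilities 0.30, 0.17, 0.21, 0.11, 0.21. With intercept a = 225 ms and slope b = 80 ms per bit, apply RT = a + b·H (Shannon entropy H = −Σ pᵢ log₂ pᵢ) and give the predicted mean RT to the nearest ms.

H = 0.30·log₂(1/0.30) + 0.17·log₂(1/0.17) + 0.21·log₂(1/0.21) + 0.11·log₂(1/0.11) + 0.21·log₂(1/0.21) = 2.2516 bits.
RT = 225 + 80 × 2.2516 = 405.13 ms.

405 ms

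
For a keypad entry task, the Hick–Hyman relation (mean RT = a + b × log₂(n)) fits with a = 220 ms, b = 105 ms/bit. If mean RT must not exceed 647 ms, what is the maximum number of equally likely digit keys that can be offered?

Information budget: (647 − 220)/105 = 4.0667 bits, so n ≤ 2^4.0667 = 16.757 → at most 16.

16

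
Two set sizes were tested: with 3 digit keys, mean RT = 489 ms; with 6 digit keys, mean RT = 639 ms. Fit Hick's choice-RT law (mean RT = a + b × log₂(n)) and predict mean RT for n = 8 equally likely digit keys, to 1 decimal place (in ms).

Solve the two-equation system in a and b:
  b = (639 − 489) / (log₂ 6 − log₂ 3) = 150 / (2.5850 − 1.5850) = 150.000 ms/bit
  a = 489 − 150.000 × 1.5850 = 251.256 ms
Then RT(8) = 251.256 + 150.000 × log₂ 8 = 251.256 + 150.000 × 3 ≈ 701.256 ms.

701.3 ms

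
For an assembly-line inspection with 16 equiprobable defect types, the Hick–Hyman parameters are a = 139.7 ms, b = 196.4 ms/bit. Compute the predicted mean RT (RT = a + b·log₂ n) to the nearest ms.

log₂(16) = 4 bits, so RT = 139.7 + 196.4 × 4 ≈ 925.300 ms.

925 ms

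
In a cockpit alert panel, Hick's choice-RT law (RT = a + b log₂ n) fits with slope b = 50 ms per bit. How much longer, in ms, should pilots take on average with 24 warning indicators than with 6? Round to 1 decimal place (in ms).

100.0 ms

ΔRT = (a + b log₂ n₂) − (a + b log₂ n₁) = b·(log₂ n₂ − log₂ n₁).
log₂(24) − log₂(6) = log₂(24/6) = log₂(4) = 2.
ΔRT = 50 × 2.0000 = 100.000 ms.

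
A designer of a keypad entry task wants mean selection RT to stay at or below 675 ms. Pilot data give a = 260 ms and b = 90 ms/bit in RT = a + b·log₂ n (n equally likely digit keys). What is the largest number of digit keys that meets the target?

24

90·log₂ n ≤ 675 − 260 = 415, giving log₂ n ≤ 4.6111 and n ≤ 24.439. The largest whole number is 24.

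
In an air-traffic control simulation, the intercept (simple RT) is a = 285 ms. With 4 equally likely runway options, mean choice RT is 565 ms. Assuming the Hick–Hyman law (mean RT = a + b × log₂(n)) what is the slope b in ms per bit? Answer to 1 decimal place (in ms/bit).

140.0 ms/bit

log₂(4) = 2 bits.
b = (RT − a)/log₂ n = (565 − 285) / 2 = 140.000 ms/bit.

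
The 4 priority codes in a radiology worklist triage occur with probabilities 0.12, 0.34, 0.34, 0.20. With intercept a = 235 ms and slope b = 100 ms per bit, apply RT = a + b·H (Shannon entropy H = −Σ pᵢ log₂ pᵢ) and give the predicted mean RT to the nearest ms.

424 ms

H = 0.12·log₂(1/0.12) + 0.34·log₂(1/0.34) + 0.34·log₂(1/0.34) + 0.20·log₂(1/0.20) = 1.8898 bits.
RT = 235 + 100 × 1.8898 = 423.98 ms.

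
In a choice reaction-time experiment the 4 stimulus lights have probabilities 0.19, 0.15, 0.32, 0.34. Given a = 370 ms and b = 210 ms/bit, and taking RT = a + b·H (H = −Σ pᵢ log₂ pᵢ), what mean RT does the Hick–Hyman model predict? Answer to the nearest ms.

H = 0.19·log₂(1/0.19) + 0.15·log₂(1/0.15) + 0.32·log₂(1/0.32) + 0.34·log₂(1/0.34) = 1.9210 bits.
RT = 370 + 210 × 1.9210 = 773.41 ms.

773 ms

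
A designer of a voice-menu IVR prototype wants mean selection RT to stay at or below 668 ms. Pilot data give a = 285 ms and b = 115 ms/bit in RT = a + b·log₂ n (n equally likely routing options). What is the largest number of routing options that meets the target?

115·log₂ n ≤ 668 − 285 = 383, giving log₂ n ≤ 3.3304 and n ≤ 10.059. The largest whole number is 10.

10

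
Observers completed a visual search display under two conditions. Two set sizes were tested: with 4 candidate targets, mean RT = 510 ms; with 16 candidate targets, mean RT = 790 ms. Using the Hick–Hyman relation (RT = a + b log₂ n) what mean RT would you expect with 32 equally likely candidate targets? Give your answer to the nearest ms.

930 ms

Fit slope and intercept:
  b = (790 − 510) / (log₂ 16 − log₂ 4) = 280 / (4 − 2) = 140 ms/bit
  a = 510 − 140 × 2 = 230 ms
Then RT(32) = 230 + 140 × log₂ 32 = 230 + 140 × 5 ≈ 930.000 ms.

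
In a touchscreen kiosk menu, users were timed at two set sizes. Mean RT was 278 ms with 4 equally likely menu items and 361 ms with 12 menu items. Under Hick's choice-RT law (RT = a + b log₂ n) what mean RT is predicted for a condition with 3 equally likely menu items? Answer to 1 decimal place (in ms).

256.3 ms

Solve the two-equation system in a and b:
  b = (361 − 278) / (log₂ 12 − log₂ 4) = 83 / (3.5850 − 2) = 52.367 ms/bit
  a = 278 − 52.367 × 2 = 173.266 ms
Then RT(3) = 173.266 + 52.367 × log₂ 3 = 173.266 + 52.367 × 1.5850 ≈ 256.266 ms.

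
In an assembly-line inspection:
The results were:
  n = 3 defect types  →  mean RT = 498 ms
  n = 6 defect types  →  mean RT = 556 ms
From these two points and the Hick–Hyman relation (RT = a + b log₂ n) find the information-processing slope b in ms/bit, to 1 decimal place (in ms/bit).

58.0 ms/bit

Slope: b = (556 − 498) / (log₂ 6 − log₂ 3) = 58/1.0000 = 58.000 ms/bit.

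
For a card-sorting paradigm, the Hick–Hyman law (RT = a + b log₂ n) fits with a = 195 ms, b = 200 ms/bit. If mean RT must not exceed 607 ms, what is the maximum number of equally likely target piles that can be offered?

200·log₂ n ≤ 607 − 195 = 412, giving log₂ n ≤ 2.0600 and n ≤ 4.170. The largest whole number is 4.

4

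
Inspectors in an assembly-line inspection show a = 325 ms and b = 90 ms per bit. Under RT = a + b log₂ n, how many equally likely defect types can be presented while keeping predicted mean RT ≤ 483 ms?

3

Set 325 + 90·log₂ n ≤ 483 → log₂ n ≤ (483 − 325)/90 = 1.7556.
So n ≤ 2^1.7556 = 3.377; the largest integer n is 3.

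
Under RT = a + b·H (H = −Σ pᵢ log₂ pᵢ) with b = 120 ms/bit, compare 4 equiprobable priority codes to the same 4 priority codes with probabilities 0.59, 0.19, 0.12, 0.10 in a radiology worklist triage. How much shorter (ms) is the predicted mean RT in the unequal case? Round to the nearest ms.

Equiprobable entropy H₀ = log₂ 4 = 2.0000 bits.
Skewed entropy H = −Σ pᵢ log₂ pᵢ = 1.6036 bits.
ΔRT = b·(H₀ − H) = 120 × 0.3964 = 47.57 ms.

48 ms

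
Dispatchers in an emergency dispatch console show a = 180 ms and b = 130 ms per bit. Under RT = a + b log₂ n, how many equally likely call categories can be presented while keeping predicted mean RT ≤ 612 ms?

10

130·log₂ n ≤ 612 − 180 = 432, giving log₂ n ≤ 3.3231 and n ≤ 10.008. The largest whole number is 10.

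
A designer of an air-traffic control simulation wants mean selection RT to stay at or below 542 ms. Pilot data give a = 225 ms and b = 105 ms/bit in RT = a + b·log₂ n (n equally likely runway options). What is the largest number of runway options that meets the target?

105·log₂ n ≤ 542 − 225 = 317, giving log₂ n ≤ 3.0190 and n ≤ 8.106. The largest whole number is 8.

8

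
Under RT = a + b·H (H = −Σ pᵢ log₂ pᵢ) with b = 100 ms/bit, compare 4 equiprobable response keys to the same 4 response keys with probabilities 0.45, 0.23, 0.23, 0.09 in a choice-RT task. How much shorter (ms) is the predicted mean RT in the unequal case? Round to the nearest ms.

Equiprobable entropy H₀ = log₂ 4 = 2.0000 bits.
Skewed entropy H = −Σ pᵢ log₂ pᵢ = 1.8064 bits.
ΔRT = b·(H₀ − H) = 100 × 0.1936 = 19.36 ms.

19 ms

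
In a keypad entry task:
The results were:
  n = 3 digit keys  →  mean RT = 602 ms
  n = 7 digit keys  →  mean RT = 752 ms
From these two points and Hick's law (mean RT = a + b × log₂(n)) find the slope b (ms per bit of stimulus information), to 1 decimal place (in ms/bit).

The slope on a log₂ axis is (752 − 602) / (2.8074 − 1.5850) = 122.710 ms/bit.

122.7 ms/bit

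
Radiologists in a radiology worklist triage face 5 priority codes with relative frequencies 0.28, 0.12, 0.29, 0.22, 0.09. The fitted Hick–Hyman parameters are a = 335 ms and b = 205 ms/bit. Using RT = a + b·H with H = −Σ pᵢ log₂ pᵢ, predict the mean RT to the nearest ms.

784 ms

H = 0.28·log₂(1/0.28) + 0.12·log₂(1/0.12) + 0.29·log₂(1/0.29) + 0.22·log₂(1/0.22) + 0.09·log₂(1/0.09) = 2.1924 bits.
RT = 335 + 205 × 2.1924 = 784.45 ms.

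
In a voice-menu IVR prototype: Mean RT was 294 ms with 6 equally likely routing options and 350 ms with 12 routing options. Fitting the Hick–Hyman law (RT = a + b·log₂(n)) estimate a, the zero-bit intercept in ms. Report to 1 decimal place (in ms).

149.2 ms

Slope: b = (350 − 294) / (log₂ 12 − log₂ 6) = 56/1.0000 = 56.000 ms/bit.
a = RT₁ − b·log₂ n₁ = 294 − 56.000 × 2.5850 = 149.242 ms.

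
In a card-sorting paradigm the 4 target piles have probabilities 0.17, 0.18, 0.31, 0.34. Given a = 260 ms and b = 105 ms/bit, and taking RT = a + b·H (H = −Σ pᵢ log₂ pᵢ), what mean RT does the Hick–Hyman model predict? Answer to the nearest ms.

463 ms

Entropy contributions −pᵢ log₂ pᵢ: 0.4346, 0.4453, 0.5238, 0.5292; sum H = 1.9329 bits.
RT = a + bH = 260 + 105·1.9329 = 462.95 ms.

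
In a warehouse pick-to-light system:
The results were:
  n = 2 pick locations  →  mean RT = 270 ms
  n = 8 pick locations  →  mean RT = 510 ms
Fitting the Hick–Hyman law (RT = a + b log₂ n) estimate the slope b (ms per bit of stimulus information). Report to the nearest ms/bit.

120 ms/bit

b = (RT₂ − RT₁)/(log₂ n₂ − log₂ n₁) = (510 − 270)/(3 − 1) = 120 ms/bit.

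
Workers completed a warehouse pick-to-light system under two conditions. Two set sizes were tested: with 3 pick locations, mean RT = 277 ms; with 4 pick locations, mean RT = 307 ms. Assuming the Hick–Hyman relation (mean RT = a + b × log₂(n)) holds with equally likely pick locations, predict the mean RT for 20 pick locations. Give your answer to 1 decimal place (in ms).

474.8 ms

Fit slope and intercept:
  b = (307 − 277) / (log₂ 4 − log₂ 3) = 30 / (2 − 1.5850) = 72.283 ms/bit
  a = 277 − 72.283 × 1.5850 = 162.435 ms
Then RT(20) = 162.435 + 72.283 × log₂ 20 = 162.435 + 72.283 × 4.3219 ≈ 474.835 ms.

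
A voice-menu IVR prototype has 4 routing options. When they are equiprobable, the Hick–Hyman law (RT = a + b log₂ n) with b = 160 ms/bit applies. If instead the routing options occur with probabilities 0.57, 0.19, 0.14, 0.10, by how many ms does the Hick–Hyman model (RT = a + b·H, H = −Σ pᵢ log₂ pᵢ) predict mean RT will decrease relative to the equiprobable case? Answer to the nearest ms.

Equiprobable entropy H₀ = log₂ 4 = 2.0000 bits.
Skewed entropy H = −Σ pᵢ log₂ pᵢ = 1.6468 bits.
ΔRT = b·(H₀ − H) = 160 × 0.3532 = 56.52 ms.

57 ms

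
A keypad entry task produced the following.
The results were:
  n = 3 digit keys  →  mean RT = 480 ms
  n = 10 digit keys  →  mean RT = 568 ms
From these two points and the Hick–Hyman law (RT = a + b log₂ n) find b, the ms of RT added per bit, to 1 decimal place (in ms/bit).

50.7 ms/bit

The slope on a log₂ axis is (568 − 480) / (3.3219 − 1.5850) = 50.663 ms/bit.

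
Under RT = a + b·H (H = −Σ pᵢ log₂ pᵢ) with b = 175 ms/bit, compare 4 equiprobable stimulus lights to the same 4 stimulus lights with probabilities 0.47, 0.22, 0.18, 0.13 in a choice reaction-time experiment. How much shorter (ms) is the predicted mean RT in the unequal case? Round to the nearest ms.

31 ms

The RT saving is b·ΔH. Equiprobable H₀ = log₂(4) = 2.0000 bits; with the given probabilities H = 1.8205 bits.
b·(H₀ − H) = 175 × (2.0000 − 1.8205) = 31.42 ms.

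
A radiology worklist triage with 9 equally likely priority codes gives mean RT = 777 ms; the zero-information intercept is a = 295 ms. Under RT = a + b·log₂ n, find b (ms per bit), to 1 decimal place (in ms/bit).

152.1 ms/bit

b = (777 − 295) / log₂(9) = 482 / 3.1699 = 152.054 ms/bit.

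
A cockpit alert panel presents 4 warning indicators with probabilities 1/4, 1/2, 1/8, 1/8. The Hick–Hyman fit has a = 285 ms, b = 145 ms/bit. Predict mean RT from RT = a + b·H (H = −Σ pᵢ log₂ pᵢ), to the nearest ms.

539 ms

Each term −pᵢ log₂ pᵢ: 0.25·2 + 0.5·1 + 0.125·3 + 0.125·3; summed, H = 1.750 bits.
Mean RT = a + bH = 285 + 145·1.750 = 538.75 ms.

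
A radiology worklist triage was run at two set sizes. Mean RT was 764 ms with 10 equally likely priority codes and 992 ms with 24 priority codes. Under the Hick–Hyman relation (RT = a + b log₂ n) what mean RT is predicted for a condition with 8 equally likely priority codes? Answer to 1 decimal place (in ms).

705.9 ms

Solve the two-equation system in a and b:
  b = (992 − 764) / (log₂ 24 − log₂ 10) = 228 / (4.5850 − 3.3219) = 180.518 ms/bit
  a = 764 − 180.518 × 3.3219 = 164.333 ms
Then RT(8) = 164.333 + 180.518 × log₂ 8 = 164.333 + 180.518 × 3 ≈ 705.886 ms.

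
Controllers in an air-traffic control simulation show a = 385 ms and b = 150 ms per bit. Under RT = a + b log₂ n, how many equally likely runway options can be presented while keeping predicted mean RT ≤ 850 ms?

Information budget: (850 − 385)/150 = 3.1000 bits, so n ≤ 2^3.1000 = 8.574 → at most 8.

8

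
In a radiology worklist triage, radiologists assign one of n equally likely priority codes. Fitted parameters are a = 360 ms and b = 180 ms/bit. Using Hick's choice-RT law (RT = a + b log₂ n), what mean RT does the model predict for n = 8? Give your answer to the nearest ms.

log₂(8) = 3 bits, so RT = 360 + 180 × 3 ≈ 900.000 ms.

900 ms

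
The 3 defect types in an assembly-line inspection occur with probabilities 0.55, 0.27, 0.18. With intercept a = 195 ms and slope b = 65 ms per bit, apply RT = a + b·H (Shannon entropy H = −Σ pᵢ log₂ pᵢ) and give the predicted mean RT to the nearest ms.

288 ms

H = 0.55·log₂(1/0.55) + 0.27·log₂(1/0.27) + 0.18·log₂(1/0.18) = 1.4297 bits.
RT = 195 + 65 × 1.4297 = 287.93 ms.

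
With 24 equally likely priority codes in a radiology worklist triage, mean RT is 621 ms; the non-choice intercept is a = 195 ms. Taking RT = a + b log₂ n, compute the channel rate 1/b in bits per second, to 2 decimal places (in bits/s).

Choice component = 621 − 195 = 426 ms over log₂(24) = 4.5850 bits.
b = 426 / 4.5850 = 92.912 ms/bit, so 1/b = 10.763 bits/s.

10.76 bits/s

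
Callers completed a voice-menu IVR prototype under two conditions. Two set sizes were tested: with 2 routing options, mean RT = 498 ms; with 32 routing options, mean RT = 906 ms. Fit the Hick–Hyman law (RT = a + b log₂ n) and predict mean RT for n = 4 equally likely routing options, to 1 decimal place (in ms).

Fit slope and intercept:
  b = (906 − 498) / (log₂ 32 − log₂ 2) = 408 / (5 − 1) = 102.000 ms/bit
  a = 498 − 102.000 × 1 = 396.000 ms
Then RT(4) = 396.000 + 102.000 × log₂ 4 = 396.000 + 102.000 × 2 ≈ 600.000 ms.

600.0 ms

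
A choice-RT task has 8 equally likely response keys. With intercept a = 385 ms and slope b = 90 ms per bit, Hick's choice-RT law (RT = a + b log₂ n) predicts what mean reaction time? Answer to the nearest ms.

log₂(8) = 3 bits, so RT = 385 + 90 × 3 ≈ 655.000 ms.

655 ms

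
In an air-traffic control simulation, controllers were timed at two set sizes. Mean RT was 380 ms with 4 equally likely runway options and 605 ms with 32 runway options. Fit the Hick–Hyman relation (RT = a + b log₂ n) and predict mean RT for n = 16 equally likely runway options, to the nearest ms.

RT is linear in log₂ n, so two points fix the line:
  b = (605 − 380) / (log₂ 32 − log₂ 4) = 225 / (5 − 2) = 75 ms/bit
  a = 380 − 75 × 2 = 230 ms
Then RT(16) = 230 + 75 × log₂ 16 = 230 + 75 × 4 ≈ 530.000 ms.

530 ms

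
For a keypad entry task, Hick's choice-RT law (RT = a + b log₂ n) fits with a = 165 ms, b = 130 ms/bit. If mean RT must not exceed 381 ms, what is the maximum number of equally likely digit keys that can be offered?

130·log₂ n ≤ 381 − 165 = 216, giving log₂ n ≤ 1.6615 and n ≤ 3.164. The largest whole number is 3.

3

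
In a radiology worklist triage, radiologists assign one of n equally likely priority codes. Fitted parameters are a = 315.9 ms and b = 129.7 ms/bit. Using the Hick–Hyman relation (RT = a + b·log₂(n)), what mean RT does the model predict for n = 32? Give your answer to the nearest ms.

log₂(32) = 5 bits, so RT = 315.9 + 129.7 × 5 ≈ 964.400 ms.

964 ms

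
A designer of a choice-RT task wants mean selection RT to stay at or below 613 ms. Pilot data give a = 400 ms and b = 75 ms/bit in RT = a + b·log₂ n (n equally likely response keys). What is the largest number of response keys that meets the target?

75·log₂ n ≤ 613 − 400 = 213, giving log₂ n ≤ 2.8400 and n ≤ 7.160. The largest whole number is 7.

7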